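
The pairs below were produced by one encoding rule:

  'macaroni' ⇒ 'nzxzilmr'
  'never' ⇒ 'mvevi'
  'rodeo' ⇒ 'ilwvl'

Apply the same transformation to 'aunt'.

zfmg

This is the alphabet-reversal cipher (Atbash): a becomes z, b becomes y, etc.
On aunt: a↔z, u↔f, n↔m, t↔g.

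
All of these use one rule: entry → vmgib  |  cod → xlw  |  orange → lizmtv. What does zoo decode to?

Each pair mirrors across the alphabet (e↔v, n↔m, t↔g): positions sum to 25. Letters are reflected about the middle of the alphabet (position → 25−position): Atbash.
Decoding zoo: z↔a, o↔l, o↔l.

all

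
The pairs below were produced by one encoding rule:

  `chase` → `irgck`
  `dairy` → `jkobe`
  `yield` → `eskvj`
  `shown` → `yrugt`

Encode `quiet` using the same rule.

weooz

Shifts by position in chase: pos 0: c→i (+6), pos 1: h→r (+10), pos 2: a→g (+6), pos 3: s→c (+10) — repeating every 2. A repeating key of period 2 is used — shifts +6, +10 over and over.
For quiet: q+6=w, u+10=e, i+6=o, e+10=o, t+6=z.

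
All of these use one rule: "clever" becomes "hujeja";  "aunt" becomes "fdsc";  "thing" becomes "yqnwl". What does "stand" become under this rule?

A repeating key of period 2 is used — shifts +5, +9 over and over.
On stand: s+5=x, t+9=c, a+5=f, n+9=w, d+5=i.

xcfwi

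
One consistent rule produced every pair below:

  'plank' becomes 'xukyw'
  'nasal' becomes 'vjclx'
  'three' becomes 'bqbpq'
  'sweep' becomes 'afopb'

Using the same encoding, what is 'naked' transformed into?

vjupp

Letter i (0-indexed) is shifted by i+8, so successive shifts are 8, 9, 10, ….
On naked: n+8=v, a+9=j, k+10=u, e+11=p, d+12=p.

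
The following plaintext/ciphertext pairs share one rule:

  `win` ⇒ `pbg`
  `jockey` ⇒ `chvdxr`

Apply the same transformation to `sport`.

lihkm

Compare letters: w→p is +19, i→b is +19, n→g is +19 — a constant shift. Every letter moves 19 places later in the alphabet, wrapping around z→a.
For sport: s+19=l, p+19=i, o+19=h, r+19=k, t+19=m.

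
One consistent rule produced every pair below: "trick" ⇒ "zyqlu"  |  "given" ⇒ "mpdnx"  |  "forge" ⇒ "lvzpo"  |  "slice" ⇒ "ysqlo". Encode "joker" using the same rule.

In trick: t→z is +6, r→y is +7, i→q is +8, c→l is +9 — the shift increases by 1 each position. The shift increases by 1 at each position, starting from +6: 6, 7, 8, ….
On joker: j+6=p, o+7=v, k+8=s, e+9=n, r+10=b.

pvsnb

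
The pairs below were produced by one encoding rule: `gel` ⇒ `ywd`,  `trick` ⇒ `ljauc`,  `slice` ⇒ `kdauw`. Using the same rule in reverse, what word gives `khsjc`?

spark

Compare letters: g→y is +18, e→w is +18, l→d is +18 — a constant shift. This is a Caesar cipher with shift 18.
Decoding khsjc: k−18=s, h−18=p, s−18=a, j−18=r, c−18=k.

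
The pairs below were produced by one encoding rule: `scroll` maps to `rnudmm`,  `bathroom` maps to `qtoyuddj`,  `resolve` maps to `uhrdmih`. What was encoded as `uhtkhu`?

reader

s(18)→r(17) and c(2)→n(13) fit y≡23x+19 (mod 26); the inverse of 23 mod 26 is 17. Treating letters as 0–25, the rule is x ↦ 23x + 19 (mod 26).
Reversing it on uhtkhu: u(20)→17·(20−19)≡17=r; h(7)→17·(7−19)≡4=e; t(19)→17·(19−19)≡0=a; k(10)→17·(10−19)≡3=d; h(7)→17·(7−19)≡4=e; u(20)→17·(20−19)≡17=r (all mod 26).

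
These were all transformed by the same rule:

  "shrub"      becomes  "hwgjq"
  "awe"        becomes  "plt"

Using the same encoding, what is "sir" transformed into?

It's a constant shift of +15 (ROT15).
For sir: s+15=h, i+15=x, r+15=g.

hxg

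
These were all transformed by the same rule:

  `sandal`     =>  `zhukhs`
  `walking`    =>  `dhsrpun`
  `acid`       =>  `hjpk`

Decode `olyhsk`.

herald

Compare letters: s→z is +7, a→h is +7, n→u is +7 — a constant shift. Each letter is shifted forward by 7 in the alphabet (a Caesar shift of +7).
Decoding olyhsk: o−7=h, l−7=e, y−7=r, h−7=a, s−7=l, k−7=d.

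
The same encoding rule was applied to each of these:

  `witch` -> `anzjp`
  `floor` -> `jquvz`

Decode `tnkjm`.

piece

In witch: w→a is +4, i→n is +5, t→z is +6, c→j is +7 — the shift increases by 1 each position. The shift increases by 1 at each position, starting from +4: 4, 5, 6, ….
Reversing it on tnkjm: t−4=p, n−5=i, k−6=e, j−7=c, m−8=e.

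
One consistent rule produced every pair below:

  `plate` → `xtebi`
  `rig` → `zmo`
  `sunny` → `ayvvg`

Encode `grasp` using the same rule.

The shift depends on letter class: consonant p→x is +8, but vowel a→e is +4. Two shifts are in play — +4 for a/e/i/o/u, +8 for every other letter.
For grasp: g(cons)+8=o, r(cons)+8=z, a(vowel)+4=e, s(cons)+8=a, p(cons)+8=x.

ozeax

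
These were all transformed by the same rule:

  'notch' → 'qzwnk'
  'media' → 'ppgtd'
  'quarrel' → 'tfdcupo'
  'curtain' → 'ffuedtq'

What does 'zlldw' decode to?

waist

It's a Vigenère-style cipher with numeric key [3,11]: position i shifts by key[i mod 2].
Decoding zlldw: z−3=w, l−11=a, l−3=i, d−11=s, w−3=t.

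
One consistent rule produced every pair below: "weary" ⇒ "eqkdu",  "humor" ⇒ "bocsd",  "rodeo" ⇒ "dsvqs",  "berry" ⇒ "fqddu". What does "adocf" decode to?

w(22)→e(4) and e(4)→q(16) fit y≡21x+10 (mod 26); the inverse of 21 mod 26 is 5. Treating letters as 0–25, the rule is x ↦ 21x + 10 (mod 26).
Reversing it on adocf: a(0)→5·(0−10)≡2=c; d(3)→5·(3−10)≡17=r; o(14)→5·(14−10)≡20=u; c(2)→5·(2−10)≡12=m; f(5)→5·(5−10)≡1=b (all mod 26).

crumb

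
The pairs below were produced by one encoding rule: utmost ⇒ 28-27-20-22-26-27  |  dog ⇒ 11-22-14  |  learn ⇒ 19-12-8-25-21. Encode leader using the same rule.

u is letter #21 and maps to 28: an offset of 7. Each letter is replaced by its alphabet position (a=1..z=26) + 7.
On leader: l=12→19, e=5→12, a=1→8, d=4→11, e=5→12, r=18→25.

19-12-8-11-12-25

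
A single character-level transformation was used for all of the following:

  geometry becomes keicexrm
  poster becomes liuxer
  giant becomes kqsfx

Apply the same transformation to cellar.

g(6)→k(10) and e(4)→e(4) fit y≡3x+18 (mod 26); the inverse of 3 mod 26 is 9. Each letter's alphabet position (a=0..z=25) is mapped through 3·x+18 mod 26 — an affine cipher.
For cellar: c(2)→3·2+18≡24=y; e(4)→3·4+18≡4=e; l(11)→3·11+18≡25=z; l(11)→3·11+18≡25=z; a(0)→3·0+18≡18=s; r(17)→3·17+18≡17=r (all mod 26).

yezzsr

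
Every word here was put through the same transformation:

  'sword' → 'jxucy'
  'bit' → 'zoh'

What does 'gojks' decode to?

The output letters match the input read backwards, each shifted +6: sword reversed is drows. Two steps: reverse the string, then apply a Caesar shift of +6.
Undoing it on gojks: shift back: g−6=a, o−6=i, j−6=d, k−6=e, s−6=m → aidem; then reverse → media.

media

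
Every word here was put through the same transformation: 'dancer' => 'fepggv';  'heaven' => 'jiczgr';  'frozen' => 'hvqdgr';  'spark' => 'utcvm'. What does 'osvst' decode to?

motor

Shifts by position in dancer: pos 0: d→f (+2), pos 1: a→e (+4), pos 2: n→p (+2), pos 3: c→g (+4) — repeating every 2. A repeating key of period 2 is used — shifts +2, +4 over and over.
Reversing it on osvst: o−2=m, s−4=o, v−2=t, s−4=o, t−2=r.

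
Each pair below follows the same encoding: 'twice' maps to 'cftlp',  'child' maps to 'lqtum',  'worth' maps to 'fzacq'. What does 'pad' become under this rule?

ylm

The shift depends on letter class: consonant t→c is +9, but vowel i→t is +11. The rule splits by letter class: vowels +11, consonants +9.
For pad: p(cons)+9=y, a(vowel)+11=l, d(cons)+9=m.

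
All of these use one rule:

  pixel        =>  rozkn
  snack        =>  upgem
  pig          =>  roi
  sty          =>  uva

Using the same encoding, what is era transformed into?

The shift depends on letter class: consonant p→r is +2, but vowel i→o is +6. Two shifts are in play — +6 for a/e/i/o/u, +2 for every other letter.
On era: e(vowel)+6=k, r(cons)+2=t, a(vowel)+6=g.

ktg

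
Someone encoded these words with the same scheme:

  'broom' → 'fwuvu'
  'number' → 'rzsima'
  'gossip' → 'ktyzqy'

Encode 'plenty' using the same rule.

tqkubh

In broom: b→f is +4, r→w is +5, o→u is +6, o→v is +7 — the shift increases by 1 each position. Letter i (0-indexed) is shifted by i+4, so successive shifts are 4, 5, 6, ….
Applying it to plenty: p+4=t, l+5=q, e+6=k, n+7=u, t+8=b, y+9=h.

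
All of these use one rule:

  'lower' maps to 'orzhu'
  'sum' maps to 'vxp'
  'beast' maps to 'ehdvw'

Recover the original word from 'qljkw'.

night

Compare letters: l→o is +3, o→r is +3, w→z is +3 — a constant shift. It's a constant shift of +3 (ROT3).
Reversing it on qljkw: q−3=n, l−3=i, j−3=g, k−3=h, w−3=t.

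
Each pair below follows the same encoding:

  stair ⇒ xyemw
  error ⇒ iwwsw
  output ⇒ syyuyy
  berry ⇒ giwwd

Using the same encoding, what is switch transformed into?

xbmyhm

The shift depends on letter class: consonant s→x is +5, but vowel a→e is +4. The rule splits by letter class: vowels +4, consonants +5.
On switch: s(cons)+5=x, w(cons)+5=b, i(vowel)+4=m, t(cons)+5=y, c(cons)+5=h, h(cons)+5=m.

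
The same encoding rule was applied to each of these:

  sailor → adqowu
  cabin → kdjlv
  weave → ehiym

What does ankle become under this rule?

iqsom

Shifts by position in sailor: pos 0: s→a (+8), pos 1: a→d (+3), pos 2: i→q (+8), pos 3: l→o (+3) — repeating every 2. A repeating key of period 2 is used — shifts +8, +3 over and over.
For ankle: a+8=i, n+3=q, k+8=s, l+3=o, e+8=m.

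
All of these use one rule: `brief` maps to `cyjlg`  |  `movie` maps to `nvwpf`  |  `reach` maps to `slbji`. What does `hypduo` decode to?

growth

Shifts by position in brief: pos 0: b→c (+1), pos 1: r→y (+7), pos 2: i→j (+1), pos 3: e→l (+7) — repeating every 2. It's a Vigenère-style cipher with numeric key [1,7]: position i shifts by key[i mod 2].
Reversing it on hypduo: h−1=g, y−7=r, p−1=o, d−7=w, u−1=t, o−7=h.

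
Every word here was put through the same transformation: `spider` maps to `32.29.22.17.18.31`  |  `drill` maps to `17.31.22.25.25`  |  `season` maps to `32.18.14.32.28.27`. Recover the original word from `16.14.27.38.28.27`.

canyon

s is letter #19 and maps to 32: an offset of 13. Each letter is replaced by its alphabet position (a=1..z=26) + 13.
Reversing it on 16.14.27.38.28.27: 16→(16−13)÷1=3=c, 14→(14−13)÷1=1=a, 27→(27−13)÷1=14=n, 38→(38−13)÷1=25=y, 28→(28−13)÷1=15=o, 27→(27−13)÷1=14=n.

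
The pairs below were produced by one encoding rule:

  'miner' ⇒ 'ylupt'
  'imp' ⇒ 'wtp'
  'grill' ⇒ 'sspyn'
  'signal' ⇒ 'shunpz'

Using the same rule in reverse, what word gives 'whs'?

lap

The output letters match the input read backwards, each shifted +7: miner reversed is renim. Two steps: reverse the string, then apply a Caesar shift of +7.
Reversing it on whs: shift back: w−7=p, h−7=a, s−7=l → pal; then reverse → lap.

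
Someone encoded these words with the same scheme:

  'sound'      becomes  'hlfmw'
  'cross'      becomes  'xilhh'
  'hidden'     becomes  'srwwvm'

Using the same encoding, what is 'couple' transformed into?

Letters are reflected about the middle of the alphabet (position → 25−position): Atbash.
Applying it to couple: c↔x, o↔l, u↔f, p↔k, l↔o, e↔v.

xlfkov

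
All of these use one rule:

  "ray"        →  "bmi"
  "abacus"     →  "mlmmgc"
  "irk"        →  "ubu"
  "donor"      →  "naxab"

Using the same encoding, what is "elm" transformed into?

The rule splits by letter class: vowels +12, consonants +10.
For elm: e(vowel)+12=q, l(cons)+10=v, m(cons)+10=w.

qvw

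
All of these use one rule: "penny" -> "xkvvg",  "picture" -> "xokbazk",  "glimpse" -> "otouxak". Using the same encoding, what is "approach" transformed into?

gxxzugkp

The shift depends on letter class: consonant p→x is +8, but vowel e→k is +6. Two shifts are in play — +6 for a/e/i/o/u, +8 for every other letter.
For approach: a(vowel)+6=g, p(cons)+8=x, p(cons)+8=x, r(cons)+8=z, o(vowel)+6=u, a(vowel)+6=g, c(cons)+8=k, h(cons)+8=p.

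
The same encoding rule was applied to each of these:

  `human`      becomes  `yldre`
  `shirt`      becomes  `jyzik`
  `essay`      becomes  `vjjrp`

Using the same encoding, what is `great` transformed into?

xivrk

Compare letters: h→y is +17, u→l is +17, m→d is +17 — a constant shift. This is a Caesar cipher with shift 17.
Applying it to great: g+17=x, r+17=i, e+17=v, a+17=r, t+17=k.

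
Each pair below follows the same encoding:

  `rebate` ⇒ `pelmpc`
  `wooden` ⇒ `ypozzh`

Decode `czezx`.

The output letters match the input read backwards, each shifted +11: rebate reversed is etaber. Two steps: reverse the string, then apply a Caesar shift of +11.
Decoding czezx: shift back: c−11=r, z−11=o, e−11=t, z−11=o, x−11=m → rotom; then reverse → motor.

motor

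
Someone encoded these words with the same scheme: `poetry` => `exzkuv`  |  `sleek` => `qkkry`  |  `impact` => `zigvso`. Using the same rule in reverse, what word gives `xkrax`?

The output letters match the input read backwards, each shifted +6: poetry reversed is yrteop. Read the word backwards and shift each letter +6.
Undoing it on xkrax: shift back: x−6=r, k−6=e, r−6=l, a−6=u, x−6=r → relur; then reverse → ruler.

ruler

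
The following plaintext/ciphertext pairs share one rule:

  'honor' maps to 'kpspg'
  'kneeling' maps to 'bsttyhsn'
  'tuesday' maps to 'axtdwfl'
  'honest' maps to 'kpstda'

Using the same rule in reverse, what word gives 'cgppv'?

h(7)→k(10) and o(14)→p(15) fit y≡23x+5 (mod 26); the inverse of 23 mod 26 is 17. Treating letters as 0–25, the rule is x ↦ 23x + 5 (mod 26).
Reversing it on cgppv: c(2)→17·(2−5)≡1=b; g(6)→17·(6−5)≡17=r; p(15)→17·(15−5)≡14=o; p(15)→17·(15−5)≡14=o; v(21)→17·(21−5)≡12=m (all mod 26).

broom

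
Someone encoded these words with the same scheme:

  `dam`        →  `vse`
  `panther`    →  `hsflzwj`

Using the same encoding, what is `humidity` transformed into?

It's a constant shift of +18 (ROT18).
Applying it to humidity: h+18=z, u+18=m, m+18=e, i+18=a, d+18=v, i+18=a, t+18=l, y+18=q.

zmeavalq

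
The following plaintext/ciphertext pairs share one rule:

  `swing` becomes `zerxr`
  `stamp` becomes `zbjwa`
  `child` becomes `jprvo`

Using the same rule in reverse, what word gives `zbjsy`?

stain

In swing: s→z is +7, w→e is +8, i→r is +9, n→x is +10 — the shift increases by 1 each position. Letter i (0-indexed) is shifted by i+7, so successive shifts are 7, 8, 9, ….
Reversing it on zbjsy: z−7=s, b−8=t, j−9=a, s−10=i, y−11=n.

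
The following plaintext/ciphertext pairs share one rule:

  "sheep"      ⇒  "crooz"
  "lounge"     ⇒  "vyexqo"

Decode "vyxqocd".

This is a Caesar cipher with shift 10.
Undoing it on vyxqocd: v−10=l, y−10=o, x−10=n, q−10=g, o−10=e, c−10=s, d−10=t.

longest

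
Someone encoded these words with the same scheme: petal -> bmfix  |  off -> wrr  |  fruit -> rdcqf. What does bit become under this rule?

Vowels shift forward by 8 and consonants shift forward by 12.
For bit: b(cons)+12=n, i(vowel)+8=q, t(cons)+12=f.

nqf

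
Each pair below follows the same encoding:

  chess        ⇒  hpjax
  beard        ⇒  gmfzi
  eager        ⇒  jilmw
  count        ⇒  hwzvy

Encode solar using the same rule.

Shifts by position in chess: pos 0: c→h (+5), pos 1: h→p (+8), pos 2: e→j (+5), pos 3: s→a (+8) — repeating every 2. A repeating key of period 2 is used — shifts +5, +8 over and over.
For solar: s+5=x, o+8=w, l+5=q, a+8=i, r+5=w.

xwqiw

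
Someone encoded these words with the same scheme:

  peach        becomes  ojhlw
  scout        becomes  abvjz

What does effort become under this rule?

ayvmml

The output letters match the input read backwards, each shifted +7: peach reversed is hcaep. Read the word backwards and shift each letter +7.
On effort: reverse → troffe; then shift: t+7=a, r+7=y, o+7=v, f+7=m, f+7=m, e+7=l.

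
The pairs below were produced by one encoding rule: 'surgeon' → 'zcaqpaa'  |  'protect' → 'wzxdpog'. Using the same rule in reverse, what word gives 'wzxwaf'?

In surgeon: s→z is +7, u→c is +8, r→a is +9, g→q is +10 — the shift increases by 1 each position. Each letter shifts forward by (position + 7), i.e. 7, 8, 9, … — the shift grows by one for each successive letter.
Decoding wzxwaf: w−7=p, z−8=r, x−9=o, w−10=m, a−11=p, f−12=t.

prompt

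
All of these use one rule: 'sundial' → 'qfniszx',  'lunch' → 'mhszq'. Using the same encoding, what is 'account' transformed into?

The output letters match the input read backwards, each shifted +5: sundial reversed is laidnus. The word is reversed, then every letter is shifted forward by 5.
For account: reverse → tnuocca; then shift: t+5=y, n+5=s, u+5=z, o+5=t, c+5=h, c+5=h, a+5=f.

yszthhf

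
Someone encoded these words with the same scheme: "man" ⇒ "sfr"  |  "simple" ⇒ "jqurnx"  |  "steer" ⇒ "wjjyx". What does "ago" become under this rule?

The output letters match the input read backwards, each shifted +5: man reversed is nam. Read the word backwards and shift each letter +5.
Applying it to ago: reverse → oga; then shift: o+5=t, g+5=l, a+5=f.

tlf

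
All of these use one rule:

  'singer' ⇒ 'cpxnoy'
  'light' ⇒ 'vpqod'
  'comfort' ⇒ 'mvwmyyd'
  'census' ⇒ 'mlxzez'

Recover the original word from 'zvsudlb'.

pointer

It's a Vigenère-style cipher with numeric key [10,7]: position i shifts by key[i mod 2].
Decoding zvsudlb: z−10=p, v−7=o, s−10=i, u−7=n, d−10=t, l−7=e, b−10=r.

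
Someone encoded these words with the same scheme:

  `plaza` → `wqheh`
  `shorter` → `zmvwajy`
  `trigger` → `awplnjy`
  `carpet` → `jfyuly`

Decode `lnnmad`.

Shifts by position in plaza: pos 0: p→w (+7), pos 1: l→q (+5), pos 2: a→h (+7), pos 3: z→e (+5) — repeating every 2. A repeating key of period 2 is used — shifts +7, +5 over and over.
Reversing it on lnnmad: l−7=e, n−5=i, n−7=g, m−5=h, a−7=t, d−5=y.

eighty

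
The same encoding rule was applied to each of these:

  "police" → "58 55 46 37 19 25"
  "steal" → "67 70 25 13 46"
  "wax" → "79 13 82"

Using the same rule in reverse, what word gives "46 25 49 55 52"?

p(#16)→58 and o(#15)→55: differences scale by 3, so n = 3·pos + 10. With a=1..z=26, the number is 3·pos + 10.
Decoding 46 25 49 55 52: 46→(46−10)÷3=12=l, 25→(25−10)÷3=5=e, 49→(49−10)÷3=13=m, 55→(55−10)÷3=15=o, 52→(52−10)÷3=14=n.

lemon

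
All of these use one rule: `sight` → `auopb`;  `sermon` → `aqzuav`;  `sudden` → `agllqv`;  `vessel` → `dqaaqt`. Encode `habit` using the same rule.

pmjub

The shift depends on letter class: consonant s→a is +8, but vowel i→u is +12. Two shifts are in play — +12 for a/e/i/o/u, +8 for every other letter.
On habit: h(cons)+8=p, a(vowel)+12=m, b(cons)+8=j, i(vowel)+12=u, t(cons)+8=b.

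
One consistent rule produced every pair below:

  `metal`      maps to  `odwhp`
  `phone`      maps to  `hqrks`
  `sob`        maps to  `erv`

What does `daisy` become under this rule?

The output letters match the input read backwards, each shifted +3: metal reversed is latem. The word is reversed, then every letter is shifted forward by 3.
Applying it to daisy: reverse → ysiad; then shift: y+3=b, s+3=v, i+3=l, a+3=d, d+3=g.

bvldg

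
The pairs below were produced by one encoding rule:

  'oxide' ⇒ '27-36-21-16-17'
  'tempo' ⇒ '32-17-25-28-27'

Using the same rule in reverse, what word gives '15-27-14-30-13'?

o is letter #15 and maps to 27: an offset of 12. Letters become their 1-based position plus 12 (so a→13, b→14, …).
Undoing it on 15-27-14-30-13: 15→(15−12)÷1=3=c, 27→(27−12)÷1=15=o, 14→(14−12)÷1=2=b, 30→(30−12)÷1=18=r, 13→(13−12)÷1=1=a.

cobra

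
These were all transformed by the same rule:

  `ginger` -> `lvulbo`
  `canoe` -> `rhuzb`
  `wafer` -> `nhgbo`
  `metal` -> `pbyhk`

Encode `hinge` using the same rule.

qvulb

g(6)→l(11) and i(8)→v(21) fit y≡5x+7 (mod 26); the inverse of 5 mod 26 is 21. Each letter's alphabet position (a=0..z=25) is mapped through 5·x+7 mod 26 — an affine cipher.
For hinge: h(7)→5·7+7≡16=q; i(8)→5·8+7≡21=v; n(13)→5·13+7≡20=u; g(6)→5·6+7≡11=l; e(4)→5·4+7≡1=b (all mod 26).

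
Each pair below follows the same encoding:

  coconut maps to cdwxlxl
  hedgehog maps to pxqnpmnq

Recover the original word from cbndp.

guest

The output letters match the input read backwards, each shifted +9: coconut reversed is tunococ. Read the word backwards and shift each letter +9.
Undoing it on cbndp: shift back: c−9=t, b−9=s, n−9=e, d−9=u, p−9=g → tseug; then reverse → guest.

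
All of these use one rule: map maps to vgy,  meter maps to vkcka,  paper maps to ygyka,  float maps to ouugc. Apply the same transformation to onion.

uwouw

The shift depends on letter class: consonant m→v is +9, but vowel a→g is +6. Vowels shift forward by 6 and consonants shift forward by 9.
For onion: o(vowel)+6=u, n(cons)+9=w, i(vowel)+6=o, o(vowel)+6=u, n(cons)+9=w.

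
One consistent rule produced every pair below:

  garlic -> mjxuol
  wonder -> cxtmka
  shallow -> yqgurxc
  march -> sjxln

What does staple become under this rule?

Shifts by position in garlic: pos 0: g→m (+6), pos 1: a→j (+9), pos 2: r→x (+6), pos 3: l→u (+9) — repeating every 2. The shifts repeat in a cycle of length 2: positions 0,1,… shift by +6, +9, then the pattern repeats.
On staple: s+6=y, t+9=c, a+6=g, p+9=y, l+6=r, e+9=n.

ycgyrn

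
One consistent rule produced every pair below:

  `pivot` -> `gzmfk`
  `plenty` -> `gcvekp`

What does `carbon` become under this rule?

Compare letters: p→g is +17, i→z is +17, v→m is +17 — a constant shift. This is a Caesar cipher with shift 17.
On carbon: c+17=t, a+17=r, r+17=i, b+17=s, o+17=f, n+17=e.

trisfe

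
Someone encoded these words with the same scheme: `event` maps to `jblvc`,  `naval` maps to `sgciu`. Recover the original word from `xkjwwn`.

second

In event: e→j is +5, v→b is +6, e→l is +7, n→v is +8 — the shift increases by 1 each position. The shift increases by 1 at each position, starting from +5: 5, 6, 7, ….
Reversing it on xkjwwn: x−5=s, k−6=e, j−7=c, w−8=o, w−9=n, n−10=d.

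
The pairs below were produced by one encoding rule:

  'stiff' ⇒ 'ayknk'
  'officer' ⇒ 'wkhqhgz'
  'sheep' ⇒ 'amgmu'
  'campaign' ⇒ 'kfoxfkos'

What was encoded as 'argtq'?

smell

Shifts by position in stiff: pos 0: s→a (+8), pos 1: t→y (+5), pos 2: i→k (+2), pos 3: f→n (+8), pos 4: f→k (+5) — repeating every 3. The shifts repeat in a cycle of length 3: positions 0,1,… shift by +8, +5, +2, then the pattern repeats.
Decoding argtq: a−8=s, r−5=m, g−2=e, t−8=l, q−5=l.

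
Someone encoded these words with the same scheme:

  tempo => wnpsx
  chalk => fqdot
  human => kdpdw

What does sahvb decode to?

press

Shifts by position in tempo: pos 0: t→w (+3), pos 1: e→n (+9), pos 2: m→p (+3), pos 3: p→s (+3), pos 4: o→x (+9) — repeating every 3. The shifts repeat in a cycle of length 3: positions 0,1,… shift by +3, +9, +3, then the pattern repeats.
Reversing it on sahvb: s−3=p, a−9=r, h−3=e, v−3=s, b−9=s.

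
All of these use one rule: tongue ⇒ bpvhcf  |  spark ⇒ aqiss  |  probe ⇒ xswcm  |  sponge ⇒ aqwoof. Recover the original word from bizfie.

Shifts by position in tongue: pos 0: t→b (+8), pos 1: o→p (+1), pos 2: n→v (+8), pos 3: g→h (+1) — repeating every 2. It's a Vigenère-style cipher with numeric key [8,1]: position i shifts by key[i mod 2].
Undoing it on bizfie: b−8=t, i−1=h, z−8=r, f−1=e, i−8=a, e−1=d.

thread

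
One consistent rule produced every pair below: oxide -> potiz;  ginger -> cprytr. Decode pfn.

Two steps: reverse the string, then apply a Caesar shift of +11.
Decoding pfn: shift back: p−11=e, f−11=u, n−11=c → euc; then reverse → cue.

cue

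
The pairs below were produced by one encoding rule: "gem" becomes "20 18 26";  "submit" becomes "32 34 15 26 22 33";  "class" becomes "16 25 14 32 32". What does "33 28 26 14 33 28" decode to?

g is letter #7 and maps to 20: an offset of 13. The number is (letter's place in the alphabet, a=1) + 13.
Reversing it on 33 28 26 14 33 28: 33→(33−13)÷1=20=t, 28→(28−13)÷1=15=o, 26→(26−13)÷1=13=m, 14→(14−13)÷1=1=a, 33→(33−13)÷1=20=t, 28→(28−13)÷1=15=o.

tomato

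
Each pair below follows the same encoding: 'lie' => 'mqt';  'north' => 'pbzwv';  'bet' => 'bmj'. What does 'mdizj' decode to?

brave

The output letters match the input read backwards, each shifted +8: lie reversed is eil. Two steps: reverse the string, then apply a Caesar shift of +8.
Decoding mdizj: shift back: m−8=e, d−8=v, i−8=a, z−8=r, j−8=b → evarb; then reverse → brave.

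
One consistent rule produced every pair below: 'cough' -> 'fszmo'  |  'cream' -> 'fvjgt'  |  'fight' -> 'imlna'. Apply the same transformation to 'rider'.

umiky

The shift increases by 1 at each position, starting from +3: 3, 4, 5, ….
For rider: r+3=u, i+4=m, d+5=i, e+6=k, r+7=y.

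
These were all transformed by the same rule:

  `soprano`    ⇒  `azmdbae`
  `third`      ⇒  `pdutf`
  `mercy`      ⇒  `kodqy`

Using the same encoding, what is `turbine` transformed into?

Read the word backwards and shift each letter +12.
For turbine: reverse → enibrut; then shift: e+12=q, n+12=z, i+12=u, b+12=n, r+12=d, u+12=g, t+12=f.

qzundgf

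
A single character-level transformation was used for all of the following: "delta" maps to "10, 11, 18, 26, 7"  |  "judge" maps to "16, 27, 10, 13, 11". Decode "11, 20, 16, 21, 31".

d is letter #4 and maps to 10: an offset of 6. The number is (letter's place in the alphabet, a=1) + 6.
Decoding 11, 20, 16, 21, 31: 11→(11−6)÷1=5=e, 20→(20−6)÷1=14=n, 16→(16−6)÷1=10=j, 21→(21−6)÷1=15=o, 31→(31−6)÷1=25=y.

enjoy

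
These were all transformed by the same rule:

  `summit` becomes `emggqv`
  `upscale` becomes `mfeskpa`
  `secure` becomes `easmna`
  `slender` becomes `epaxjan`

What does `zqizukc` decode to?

highway

Each letter's alphabet position (a=0..z=25) is mapped through 17·x+10 mod 26 — an affine cipher.
Decoding zqizukc: z(25)→23·(25−10)≡7=h; q(16)→23·(16−10)≡8=i; i(8)→23·(8−10)≡6=g; z(25)→23·(25−10)≡7=h; u(20)→23·(20−10)≡22=w; k(10)→23·(10−10)≡0=a; c(2)→23·(2−10)≡24=y (all mod 26).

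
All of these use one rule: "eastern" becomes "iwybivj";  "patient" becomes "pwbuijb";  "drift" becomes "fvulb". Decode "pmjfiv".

e(4)→i(8) and a(0)→w(22) fit y≡3x+22 (mod 26); the inverse of 3 mod 26 is 9. Treating letters as 0–25, the rule is x ↦ 3x + 22 (mod 26).
Reversing it on pmjfiv: p(15)→9·(15−22)≡15=p; m(12)→9·(12−22)≡14=o; j(9)→9·(9−22)≡13=n; f(5)→9·(5−22)≡3=d; i(8)→9·(8−22)≡4=e; v(21)→9·(21−22)≡17=r (all mod 26).

ponder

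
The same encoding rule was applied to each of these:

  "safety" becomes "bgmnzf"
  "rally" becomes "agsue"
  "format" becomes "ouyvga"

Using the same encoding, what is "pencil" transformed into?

ykulos

Shifts by position in safety: pos 0: s→b (+9), pos 1: a→g (+6), pos 2: f→m (+7), pos 3: e→n (+9), pos 4: t→z (+6), pos 5: y→f (+7) — repeating every 3. It's a Vigenère-style cipher with numeric key [9,6,7]: position i shifts by key[i mod 3].
On pencil: p+9=y, e+6=k, n+7=u, c+9=l, i+6=o, l+7=s.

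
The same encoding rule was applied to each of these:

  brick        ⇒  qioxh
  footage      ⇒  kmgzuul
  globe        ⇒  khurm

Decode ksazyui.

costume

The output letters match the input read backwards, each shifted +6: brick reversed is kcirb. Read the word backwards and shift each letter +6.
Decoding ksazyui: shift back: k−6=e, s−6=m, a−6=u, z−6=t, y−6=s, u−6=o, i−6=c → emutsoc; then reverse → costume.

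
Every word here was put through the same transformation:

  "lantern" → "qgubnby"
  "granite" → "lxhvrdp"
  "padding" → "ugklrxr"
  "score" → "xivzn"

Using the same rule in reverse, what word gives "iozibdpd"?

In lantern: l→q is +5, a→g is +6, n→u is +7, t→b is +8 — the shift increases by 1 each position. The shift increases by 1 at each position, starting from +5: 5, 6, 7, ….
Decoding iozibdpd: i−5=d, o−6=i, z−7=s, i−8=a, b−9=s, d−10=t, p−11=e, d−12=r.

disaster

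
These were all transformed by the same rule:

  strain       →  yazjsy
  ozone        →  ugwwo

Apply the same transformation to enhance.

kupjxnq

The shift increases by 1 at each position, starting from +6: 6, 7, 8, ….
Applying it to enhance: e+6=k, n+7=u, h+8=p, a+9=j, n+10=x, c+11=n, e+12=q.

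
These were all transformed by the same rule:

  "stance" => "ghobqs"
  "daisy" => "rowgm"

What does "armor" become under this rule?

Compare letters: s→g is +14, t→h is +14, a→o is +14 — a constant shift. It's a constant shift of +14 (ROT14).
For armor: a+14=o, r+14=f, m+14=a, o+14=c, r+14=f.

ofacf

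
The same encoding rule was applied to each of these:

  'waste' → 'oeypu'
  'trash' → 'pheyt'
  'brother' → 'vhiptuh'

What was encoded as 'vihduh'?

w(22)→o(14) and a(0)→e(4) fit y≡17x+4 (mod 26); the inverse of 17 mod 26 is 23. Each letter's alphabet position (a=0..z=25) is mapped through 17·x+4 mod 26 — an affine cipher.
Decoding vihduh: v(21)→23·(21−4)≡1=b; i(8)→23·(8−4)≡14=o; h(7)→23·(7−4)≡17=r; d(3)→23·(3−4)≡3=d; u(20)→23·(20−4)≡4=e; h(7)→23·(7−4)≡17=r (all mod 26).

border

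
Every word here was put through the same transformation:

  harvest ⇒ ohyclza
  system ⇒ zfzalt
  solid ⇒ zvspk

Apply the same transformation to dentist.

Compare letters: h→o is +7, a→h is +7, r→y is +7 — a constant shift. It's a constant shift of +7 (ROT7).
Applying it to dentist: d+7=k, e+7=l, n+7=u, t+7=a, i+7=p, s+7=z, t+7=a.

kluapza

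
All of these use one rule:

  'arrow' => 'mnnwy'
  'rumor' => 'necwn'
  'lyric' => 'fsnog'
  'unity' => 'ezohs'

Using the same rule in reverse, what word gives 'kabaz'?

seven

a(0)→m(12) and r(17)→n(13) fit y≡23x+12 (mod 26); the inverse of 23 mod 26 is 17. This is an affine cipher: with a=0,…,z=25, each position x becomes (23x+12) mod 26.
Undoing it on kabaz: k(10)→17·(10−12)≡18=s; a(0)→17·(0−12)≡4=e; b(1)→17·(1−12)≡21=v; a(0)→17·(0−12)≡4=e; z(25)→17·(25−12)≡13=n (all mod 26).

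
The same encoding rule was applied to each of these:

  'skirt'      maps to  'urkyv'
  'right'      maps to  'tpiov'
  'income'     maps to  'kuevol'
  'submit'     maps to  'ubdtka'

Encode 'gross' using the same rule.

iyqzu

Shifts by position in skirt: pos 0: s→u (+2), pos 1: k→r (+7), pos 2: i→k (+2), pos 3: r→y (+7) — repeating every 2. A repeating key of period 2 is used — shifts +2, +7 over and over.
Applying it to gross: g+2=i, r+7=y, o+2=q, s+7=z, s+2=u.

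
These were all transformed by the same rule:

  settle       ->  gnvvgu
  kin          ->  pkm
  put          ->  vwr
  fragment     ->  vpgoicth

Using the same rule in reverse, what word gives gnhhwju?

shuffle

The output letters match the input read backwards, each shifted +2: settle reversed is elttes. Two steps: reverse the string, then apply a Caesar shift of +2.
Undoing it on gnhhwju: shift back: g−2=e, n−2=l, h−2=f, h−2=f, w−2=u, j−2=h, u−2=s → elffuhs; then reverse → shuffle.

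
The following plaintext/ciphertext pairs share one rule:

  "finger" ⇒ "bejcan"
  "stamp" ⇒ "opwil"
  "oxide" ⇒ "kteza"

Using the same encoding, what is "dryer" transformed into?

Compare letters: f→b is +22, i→e is +22, n→j is +22 — a constant shift. Every letter moves 22 places later in the alphabet, wrapping around z→a.
Applying it to dryer: d+22=z, r+22=n, y+22=u, e+22=a, r+22=n.

znuan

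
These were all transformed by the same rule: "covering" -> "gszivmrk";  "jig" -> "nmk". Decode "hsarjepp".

Compare letters: c→g is +4, o→s is +4, v→z is +4 — a constant shift. Every letter moves 4 places later in the alphabet, wrapping around z→a.
Undoing it on hsarjepp: h−4=d, s−4=o, a−4=w, r−4=n, j−4=f, e−4=a, p−4=l, p−4=l.

downfall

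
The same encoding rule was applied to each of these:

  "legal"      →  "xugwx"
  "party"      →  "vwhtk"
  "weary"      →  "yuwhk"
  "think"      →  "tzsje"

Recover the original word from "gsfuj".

l(11)→x(23) and e(4)→u(20) fit y≡19x+22 (mod 26); the inverse of 19 mod 26 is 11. This is an affine cipher: with a=0,…,z=25, each position x becomes (19x+22) mod 26.
Reversing it on gsfuj: g(6)→11·(6−22)≡6=g; s(18)→11·(18−22)≡8=i; f(5)→11·(5−22)≡21=v; u(20)→11·(20−22)≡4=e; j(9)→11·(9−22)≡13=n (all mod 26).

given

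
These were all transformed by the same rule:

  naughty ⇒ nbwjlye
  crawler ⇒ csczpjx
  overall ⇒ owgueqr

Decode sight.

sheep

Letter i (0-indexed) is shifted by i+0, so successive shifts are 0, 1, 2, ….
Decoding sight: s−0=s, i−1=h, g−2=e, h−3=e, t−4=p.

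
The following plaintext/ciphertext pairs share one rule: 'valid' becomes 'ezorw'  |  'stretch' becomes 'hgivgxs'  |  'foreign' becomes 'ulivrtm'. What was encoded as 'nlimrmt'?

morning

Each pair mirrors across the alphabet (v↔e, a↔z, l↔o): positions sum to 25. Each letter is replaced by its mirror in the alphabet: a↔z, b↔y, c↔x, and so on (the Atbash cipher).
Reversing it on nlimrmt: n↔m, l↔o, i↔r, m↔n, r↔i, m↔n, t↔g.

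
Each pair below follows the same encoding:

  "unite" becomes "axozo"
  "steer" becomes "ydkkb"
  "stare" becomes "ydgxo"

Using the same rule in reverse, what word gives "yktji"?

sandy

Shifts by position in unite: pos 0: u→a (+6), pos 1: n→x (+10), pos 2: i→o (+6), pos 3: t→z (+6), pos 4: e→o (+10) — repeating every 3. A repeating key of period 3 is used — shifts +6, +10, +6 over and over.
Undoing it on yktji: y−6=s, k−10=a, t−6=n, j−6=d, i−10=y.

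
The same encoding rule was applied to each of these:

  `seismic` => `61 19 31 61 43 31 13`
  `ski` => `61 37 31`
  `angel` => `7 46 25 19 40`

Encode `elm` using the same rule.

The formula is n = 3×(alphabet index, a=1) + 4.
For elm: e=5→19, l=12→40, m=13→43.

19 40 43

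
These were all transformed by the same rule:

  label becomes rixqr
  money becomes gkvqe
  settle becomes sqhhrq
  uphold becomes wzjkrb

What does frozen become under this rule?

l(11)→r(17) and a(0)→i(8) fit y≡15x+8 (mod 26); the inverse of 15 mod 26 is 7. Treating letters as 0–25, the rule is x ↦ 15x + 8 (mod 26).
On frozen: f(5)→15·5+8≡5=f; r(17)→15·17+8≡3=d; o(14)→15·14+8≡10=k; z(25)→15·25+8≡19=t; e(4)→15·4+8≡16=q; n(13)→15·13+8≡21=v (all mod 26).

fdktqv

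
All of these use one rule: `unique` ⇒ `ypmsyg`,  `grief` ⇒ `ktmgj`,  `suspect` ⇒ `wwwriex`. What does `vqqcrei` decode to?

Shifts by position in unique: pos 0: u→y (+4), pos 1: n→p (+2), pos 2: i→m (+4), pos 3: q→s (+2) — repeating every 2. A repeating key of period 2 is used — shifts +4, +2 over and over.
Reversing it on vqqcrei: v−4=r, q−2=o, q−4=m, c−2=a, r−4=n, e−2=c, i−4=e.

romance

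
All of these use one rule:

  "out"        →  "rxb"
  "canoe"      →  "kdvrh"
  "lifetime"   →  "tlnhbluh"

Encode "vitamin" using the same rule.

dlbdulv

The shift depends on letter class: consonant t→b is +8, but vowel o→r is +3. Vowels shift forward by 3 and consonants shift forward by 8.
On vitamin: v(cons)+8=d, i(vowel)+3=l, t(cons)+8=b, a(vowel)+3=d, m(cons)+8=u, i(vowel)+3=l, n(cons)+8=v.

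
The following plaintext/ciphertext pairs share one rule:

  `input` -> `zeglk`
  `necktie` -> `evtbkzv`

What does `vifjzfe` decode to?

erosion

Compare letters: i→z is +17, n→e is +17, p→g is +17 — a constant shift. This is a Caesar cipher with shift 17.
Reversing it on vifjzfe: v−17=e, i−17=r, f−17=o, j−17=s, z−17=i, f−17=o, e−17=n.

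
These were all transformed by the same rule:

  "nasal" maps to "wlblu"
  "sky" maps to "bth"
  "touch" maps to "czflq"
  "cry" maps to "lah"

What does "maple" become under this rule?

Two shifts are in play — +11 for a/e/i/o/u, +9 for every other letter.
Applying it to maple: m(cons)+9=v, a(vowel)+11=l, p(cons)+9=y, l(cons)+9=u, e(vowel)+11=p.

vlyup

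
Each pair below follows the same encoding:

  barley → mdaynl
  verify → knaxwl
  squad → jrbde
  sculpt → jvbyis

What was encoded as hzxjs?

b(1)→m(12) and a(0)→d(3) fit y≡9x+3 (mod 26); the inverse of 9 mod 26 is 3. This is an affine cipher: with a=0,…,z=25, each position x becomes (9x+3) mod 26.
Undoing it on hzxjs: h(7)→3·(7−3)≡12=m; z(25)→3·(25−3)≡14=o; x(23)→3·(23−3)≡8=i; j(9)→3·(9−3)≡18=s; s(18)→3·(18−3)≡19=t (all mod 26).

moist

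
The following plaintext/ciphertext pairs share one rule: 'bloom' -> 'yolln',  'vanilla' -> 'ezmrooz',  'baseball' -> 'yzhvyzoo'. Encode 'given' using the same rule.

trevm

This is the alphabet-reversal cipher (Atbash): a becomes z, b becomes y, etc.
On given: g↔t, i↔r, v↔e, e↔v, n↔m.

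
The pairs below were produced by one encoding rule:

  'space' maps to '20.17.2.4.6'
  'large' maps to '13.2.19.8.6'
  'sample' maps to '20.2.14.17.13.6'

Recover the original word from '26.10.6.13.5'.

yield

s is letter #19 and maps to 20: an offset of 1. Each letter is replaced by its alphabet position (a=1..z=26) + 1.
Undoing it on 26.10.6.13.5: 26→(26−1)÷1=25=y, 10→(10−1)÷1=9=i, 6→(6−1)÷1=5=e, 13→(13−1)÷1=12=l, 5→(5−1)÷1=4=d.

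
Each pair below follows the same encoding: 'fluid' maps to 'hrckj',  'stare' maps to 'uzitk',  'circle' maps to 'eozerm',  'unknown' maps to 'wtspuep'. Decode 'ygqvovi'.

Shifts by position in fluid: pos 0: f→h (+2), pos 1: l→r (+6), pos 2: u→c (+8), pos 3: i→k (+2), pos 4: d→j (+6) — repeating every 3. A repeating key of period 3 is used — shifts +2, +6, +8 over and over.
Decoding ygqvovi: y−2=w, g−6=a, q−8=i, v−2=t, o−6=i, v−8=n, i−2=g.

waiting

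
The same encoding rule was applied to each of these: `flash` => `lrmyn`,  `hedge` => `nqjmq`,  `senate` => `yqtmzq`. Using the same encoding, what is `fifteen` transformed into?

lulzqqt

The rule splits by letter class: vowels +12, consonants +6.
For fifteen: f(cons)+6=l, i(vowel)+12=u, f(cons)+6=l, t(cons)+6=z, e(vowel)+12=q, e(vowel)+12=q, n(cons)+6=t.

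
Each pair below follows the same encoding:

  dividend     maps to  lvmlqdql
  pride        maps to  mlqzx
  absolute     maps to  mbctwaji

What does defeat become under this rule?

bimnml

The word is reversed, then every letter is shifted forward by 8.
Applying it to defeat: reverse → taefed; then shift: t+8=b, a+8=i, e+8=m, f+8=n, e+8=m, d+8=l.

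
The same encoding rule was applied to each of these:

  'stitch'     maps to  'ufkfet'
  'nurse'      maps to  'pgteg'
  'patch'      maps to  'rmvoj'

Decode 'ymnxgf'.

Shifts by position in stitch: pos 0: s→u (+2), pos 1: t→f (+12), pos 2: i→k (+2), pos 3: t→f (+12) — repeating every 2. The shifts repeat in a cycle of length 2: positions 0,1,… shift by +2, +12, then the pattern repeats.
Undoing it on ymnxgf: y−2=w, m−12=a, n−2=l, x−12=l, g−2=e, f−12=t.

wallet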